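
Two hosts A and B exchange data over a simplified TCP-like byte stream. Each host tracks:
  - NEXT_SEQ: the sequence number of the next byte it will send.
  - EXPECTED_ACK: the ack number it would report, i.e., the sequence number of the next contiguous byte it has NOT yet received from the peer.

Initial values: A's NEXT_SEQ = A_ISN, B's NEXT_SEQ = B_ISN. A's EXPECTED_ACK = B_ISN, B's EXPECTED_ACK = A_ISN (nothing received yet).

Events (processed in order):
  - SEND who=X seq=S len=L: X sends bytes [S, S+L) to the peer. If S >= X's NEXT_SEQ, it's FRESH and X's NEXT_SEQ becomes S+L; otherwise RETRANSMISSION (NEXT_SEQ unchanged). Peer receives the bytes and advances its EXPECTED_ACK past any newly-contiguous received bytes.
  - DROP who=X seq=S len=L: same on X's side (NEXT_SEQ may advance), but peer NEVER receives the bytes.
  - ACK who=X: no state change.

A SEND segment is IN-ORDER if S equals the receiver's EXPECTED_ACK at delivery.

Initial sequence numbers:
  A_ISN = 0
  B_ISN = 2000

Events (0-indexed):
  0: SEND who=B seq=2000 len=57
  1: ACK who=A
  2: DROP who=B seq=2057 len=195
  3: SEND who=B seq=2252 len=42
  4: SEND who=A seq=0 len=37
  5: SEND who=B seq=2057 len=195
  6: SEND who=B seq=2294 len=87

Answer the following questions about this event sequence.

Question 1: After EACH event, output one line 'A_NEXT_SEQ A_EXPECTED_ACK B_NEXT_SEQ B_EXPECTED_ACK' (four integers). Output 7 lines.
0 2057 2057 0
0 2057 2057 0
0 2057 2252 0
0 2057 2294 0
37 2057 2294 37
37 2294 2294 37
37 2381 2381 37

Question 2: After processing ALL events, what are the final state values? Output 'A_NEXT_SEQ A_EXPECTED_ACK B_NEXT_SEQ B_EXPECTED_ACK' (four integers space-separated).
After event 0: A_seq=0 A_ack=2057 B_seq=2057 B_ack=0
After event 1: A_seq=0 A_ack=2057 B_seq=2057 B_ack=0
After event 2: A_seq=0 A_ack=2057 B_seq=2252 B_ack=0
After event 3: A_seq=0 A_ack=2057 B_seq=2294 B_ack=0
After event 4: A_seq=37 A_ack=2057 B_seq=2294 B_ack=37
After event 5: A_seq=37 A_ack=2294 B_seq=2294 B_ack=37
After event 6: A_seq=37 A_ack=2381 B_seq=2381 B_ack=37

Answer: 37 2381 2381 37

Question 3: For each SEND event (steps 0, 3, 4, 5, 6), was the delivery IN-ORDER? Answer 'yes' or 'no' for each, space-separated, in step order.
Step 0: SEND seq=2000 -> in-order
Step 3: SEND seq=2252 -> out-of-order
Step 4: SEND seq=0 -> in-order
Step 5: SEND seq=2057 -> in-order
Step 6: SEND seq=2294 -> in-order

Answer: yes no yes yes yes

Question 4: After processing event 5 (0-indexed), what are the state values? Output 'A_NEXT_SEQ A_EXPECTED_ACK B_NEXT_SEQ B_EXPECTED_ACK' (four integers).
After event 0: A_seq=0 A_ack=2057 B_seq=2057 B_ack=0
After event 1: A_seq=0 A_ack=2057 B_seq=2057 B_ack=0
After event 2: A_seq=0 A_ack=2057 B_seq=2252 B_ack=0
After event 3: A_seq=0 A_ack=2057 B_seq=2294 B_ack=0
After event 4: A_seq=37 A_ack=2057 B_seq=2294 B_ack=37
After event 5: A_seq=37 A_ack=2294 B_seq=2294 B_ack=37

37 2294 2294 37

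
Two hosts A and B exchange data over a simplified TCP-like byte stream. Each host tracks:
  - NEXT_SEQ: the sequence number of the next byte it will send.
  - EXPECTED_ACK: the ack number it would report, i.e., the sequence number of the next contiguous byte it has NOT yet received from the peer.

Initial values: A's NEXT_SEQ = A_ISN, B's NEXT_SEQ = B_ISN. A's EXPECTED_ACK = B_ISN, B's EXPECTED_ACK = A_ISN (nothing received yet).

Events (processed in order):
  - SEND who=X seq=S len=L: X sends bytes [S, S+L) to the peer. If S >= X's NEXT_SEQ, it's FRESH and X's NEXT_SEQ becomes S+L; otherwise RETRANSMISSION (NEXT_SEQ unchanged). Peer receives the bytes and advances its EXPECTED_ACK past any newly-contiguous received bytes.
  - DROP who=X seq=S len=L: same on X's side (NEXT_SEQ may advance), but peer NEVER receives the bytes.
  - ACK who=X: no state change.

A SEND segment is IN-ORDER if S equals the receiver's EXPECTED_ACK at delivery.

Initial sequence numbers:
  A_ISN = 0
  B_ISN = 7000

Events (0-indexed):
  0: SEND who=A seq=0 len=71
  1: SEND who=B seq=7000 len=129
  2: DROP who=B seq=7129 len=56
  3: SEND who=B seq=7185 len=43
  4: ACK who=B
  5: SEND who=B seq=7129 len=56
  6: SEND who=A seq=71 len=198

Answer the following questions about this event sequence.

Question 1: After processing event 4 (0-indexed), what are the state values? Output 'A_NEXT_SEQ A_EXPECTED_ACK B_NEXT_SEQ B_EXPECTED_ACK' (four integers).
After event 0: A_seq=71 A_ack=7000 B_seq=7000 B_ack=71
After event 1: A_seq=71 A_ack=7129 B_seq=7129 B_ack=71
After event 2: A_seq=71 A_ack=7129 B_seq=7185 B_ack=71
After event 3: A_seq=71 A_ack=7129 B_seq=7228 B_ack=71
After event 4: A_seq=71 A_ack=7129 B_seq=7228 B_ack=71

71 7129 7228 71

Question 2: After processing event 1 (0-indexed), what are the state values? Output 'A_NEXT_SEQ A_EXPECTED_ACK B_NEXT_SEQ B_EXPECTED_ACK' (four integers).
After event 0: A_seq=71 A_ack=7000 B_seq=7000 B_ack=71
After event 1: A_seq=71 A_ack=7129 B_seq=7129 B_ack=71

71 7129 7129 71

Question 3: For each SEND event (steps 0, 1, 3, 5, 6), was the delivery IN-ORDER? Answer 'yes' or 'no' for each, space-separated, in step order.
Answer: yes yes no yes yes

Derivation:
Step 0: SEND seq=0 -> in-order
Step 1: SEND seq=7000 -> in-order
Step 3: SEND seq=7185 -> out-of-order
Step 5: SEND seq=7129 -> in-order
Step 6: SEND seq=71 -> in-order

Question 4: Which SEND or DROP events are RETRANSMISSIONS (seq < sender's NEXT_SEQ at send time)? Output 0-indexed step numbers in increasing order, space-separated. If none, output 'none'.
Answer: 5

Derivation:
Step 0: SEND seq=0 -> fresh
Step 1: SEND seq=7000 -> fresh
Step 2: DROP seq=7129 -> fresh
Step 3: SEND seq=7185 -> fresh
Step 5: SEND seq=7129 -> retransmit
Step 6: SEND seq=71 -> fresh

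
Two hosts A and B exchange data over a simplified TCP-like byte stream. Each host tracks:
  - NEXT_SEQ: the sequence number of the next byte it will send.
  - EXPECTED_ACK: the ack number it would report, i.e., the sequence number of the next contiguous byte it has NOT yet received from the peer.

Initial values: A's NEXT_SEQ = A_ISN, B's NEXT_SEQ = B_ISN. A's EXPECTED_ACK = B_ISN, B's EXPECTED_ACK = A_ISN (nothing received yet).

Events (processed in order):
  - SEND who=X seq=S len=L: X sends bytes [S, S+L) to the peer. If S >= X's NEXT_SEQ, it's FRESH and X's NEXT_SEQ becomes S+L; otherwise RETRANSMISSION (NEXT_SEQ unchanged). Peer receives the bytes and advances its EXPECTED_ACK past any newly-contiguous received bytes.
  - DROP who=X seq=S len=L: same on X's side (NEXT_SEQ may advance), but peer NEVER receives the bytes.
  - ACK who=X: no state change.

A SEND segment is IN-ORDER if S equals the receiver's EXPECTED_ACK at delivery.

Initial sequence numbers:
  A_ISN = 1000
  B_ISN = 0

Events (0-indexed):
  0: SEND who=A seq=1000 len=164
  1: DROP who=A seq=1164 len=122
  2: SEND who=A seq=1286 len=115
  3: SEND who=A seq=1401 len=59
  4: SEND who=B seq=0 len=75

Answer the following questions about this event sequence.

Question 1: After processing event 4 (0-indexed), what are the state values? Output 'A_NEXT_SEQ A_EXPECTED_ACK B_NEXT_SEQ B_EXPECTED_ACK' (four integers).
After event 0: A_seq=1164 A_ack=0 B_seq=0 B_ack=1164
After event 1: A_seq=1286 A_ack=0 B_seq=0 B_ack=1164
After event 2: A_seq=1401 A_ack=0 B_seq=0 B_ack=1164
After event 3: A_seq=1460 A_ack=0 B_seq=0 B_ack=1164
After event 4: A_seq=1460 A_ack=75 B_seq=75 B_ack=1164

1460 75 75 1164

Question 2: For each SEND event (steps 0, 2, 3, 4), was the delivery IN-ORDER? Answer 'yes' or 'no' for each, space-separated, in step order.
Answer: yes no no yes

Derivation:
Step 0: SEND seq=1000 -> in-order
Step 2: SEND seq=1286 -> out-of-order
Step 3: SEND seq=1401 -> out-of-order
Step 4: SEND seq=0 -> in-order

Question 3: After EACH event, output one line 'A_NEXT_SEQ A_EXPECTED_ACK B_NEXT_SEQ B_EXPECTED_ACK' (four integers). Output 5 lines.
1164 0 0 1164
1286 0 0 1164
1401 0 0 1164
1460 0 0 1164
1460 75 75 1164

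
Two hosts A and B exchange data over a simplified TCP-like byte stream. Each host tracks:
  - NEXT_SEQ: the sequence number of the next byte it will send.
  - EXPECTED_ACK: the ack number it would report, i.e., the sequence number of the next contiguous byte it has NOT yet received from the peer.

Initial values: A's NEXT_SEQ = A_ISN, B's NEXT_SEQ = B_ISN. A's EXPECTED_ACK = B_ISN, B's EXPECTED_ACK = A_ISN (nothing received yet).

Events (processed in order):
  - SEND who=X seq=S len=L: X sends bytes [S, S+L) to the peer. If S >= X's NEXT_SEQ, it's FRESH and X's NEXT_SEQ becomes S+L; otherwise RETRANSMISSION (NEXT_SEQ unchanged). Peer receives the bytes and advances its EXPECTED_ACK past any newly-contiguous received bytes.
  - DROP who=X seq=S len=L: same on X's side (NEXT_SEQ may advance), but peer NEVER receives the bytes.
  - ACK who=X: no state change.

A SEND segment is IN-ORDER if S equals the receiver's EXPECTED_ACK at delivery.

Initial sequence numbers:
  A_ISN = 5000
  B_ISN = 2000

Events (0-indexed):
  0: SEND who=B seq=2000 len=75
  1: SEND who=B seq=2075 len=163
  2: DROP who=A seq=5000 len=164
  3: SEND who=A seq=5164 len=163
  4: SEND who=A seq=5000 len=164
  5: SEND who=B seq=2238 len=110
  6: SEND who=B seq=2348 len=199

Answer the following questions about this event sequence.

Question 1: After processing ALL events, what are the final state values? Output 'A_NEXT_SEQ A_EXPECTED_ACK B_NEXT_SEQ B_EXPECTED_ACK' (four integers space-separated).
After event 0: A_seq=5000 A_ack=2075 B_seq=2075 B_ack=5000
After event 1: A_seq=5000 A_ack=2238 B_seq=2238 B_ack=5000
After event 2: A_seq=5164 A_ack=2238 B_seq=2238 B_ack=5000
After event 3: A_seq=5327 A_ack=2238 B_seq=2238 B_ack=5000
After event 4: A_seq=5327 A_ack=2238 B_seq=2238 B_ack=5327
After event 5: A_seq=5327 A_ack=2348 B_seq=2348 B_ack=5327
After event 6: A_seq=5327 A_ack=2547 B_seq=2547 B_ack=5327

Answer: 5327 2547 2547 5327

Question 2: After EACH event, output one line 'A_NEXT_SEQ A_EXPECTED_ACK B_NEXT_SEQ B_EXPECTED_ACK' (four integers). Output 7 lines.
5000 2075 2075 5000
5000 2238 2238 5000
5164 2238 2238 5000
5327 2238 2238 5000
5327 2238 2238 5327
5327 2348 2348 5327
5327 2547 2547 5327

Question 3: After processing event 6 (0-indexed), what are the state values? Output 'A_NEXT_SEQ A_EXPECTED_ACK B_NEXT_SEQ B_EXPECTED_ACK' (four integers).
After event 0: A_seq=5000 A_ack=2075 B_seq=2075 B_ack=5000
After event 1: A_seq=5000 A_ack=2238 B_seq=2238 B_ack=5000
After event 2: A_seq=5164 A_ack=2238 B_seq=2238 B_ack=5000
After event 3: A_seq=5327 A_ack=2238 B_seq=2238 B_ack=5000
After event 4: A_seq=5327 A_ack=2238 B_seq=2238 B_ack=5327
After event 5: A_seq=5327 A_ack=2348 B_seq=2348 B_ack=5327
After event 6: A_seq=5327 A_ack=2547 B_seq=2547 B_ack=5327

5327 2547 2547 5327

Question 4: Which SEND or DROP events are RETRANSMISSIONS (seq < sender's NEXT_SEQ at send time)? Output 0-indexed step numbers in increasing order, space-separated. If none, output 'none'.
Answer: 4

Derivation:
Step 0: SEND seq=2000 -> fresh
Step 1: SEND seq=2075 -> fresh
Step 2: DROP seq=5000 -> fresh
Step 3: SEND seq=5164 -> fresh
Step 4: SEND seq=5000 -> retransmit
Step 5: SEND seq=2238 -> fresh
Step 6: SEND seq=2348 -> fresh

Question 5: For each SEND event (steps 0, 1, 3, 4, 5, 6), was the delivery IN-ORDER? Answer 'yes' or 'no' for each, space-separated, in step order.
Answer: yes yes no yes yes yes

Derivation:
Step 0: SEND seq=2000 -> in-order
Step 1: SEND seq=2075 -> in-order
Step 3: SEND seq=5164 -> out-of-order
Step 4: SEND seq=5000 -> in-order
Step 5: SEND seq=2238 -> in-order
Step 6: SEND seq=2348 -> in-order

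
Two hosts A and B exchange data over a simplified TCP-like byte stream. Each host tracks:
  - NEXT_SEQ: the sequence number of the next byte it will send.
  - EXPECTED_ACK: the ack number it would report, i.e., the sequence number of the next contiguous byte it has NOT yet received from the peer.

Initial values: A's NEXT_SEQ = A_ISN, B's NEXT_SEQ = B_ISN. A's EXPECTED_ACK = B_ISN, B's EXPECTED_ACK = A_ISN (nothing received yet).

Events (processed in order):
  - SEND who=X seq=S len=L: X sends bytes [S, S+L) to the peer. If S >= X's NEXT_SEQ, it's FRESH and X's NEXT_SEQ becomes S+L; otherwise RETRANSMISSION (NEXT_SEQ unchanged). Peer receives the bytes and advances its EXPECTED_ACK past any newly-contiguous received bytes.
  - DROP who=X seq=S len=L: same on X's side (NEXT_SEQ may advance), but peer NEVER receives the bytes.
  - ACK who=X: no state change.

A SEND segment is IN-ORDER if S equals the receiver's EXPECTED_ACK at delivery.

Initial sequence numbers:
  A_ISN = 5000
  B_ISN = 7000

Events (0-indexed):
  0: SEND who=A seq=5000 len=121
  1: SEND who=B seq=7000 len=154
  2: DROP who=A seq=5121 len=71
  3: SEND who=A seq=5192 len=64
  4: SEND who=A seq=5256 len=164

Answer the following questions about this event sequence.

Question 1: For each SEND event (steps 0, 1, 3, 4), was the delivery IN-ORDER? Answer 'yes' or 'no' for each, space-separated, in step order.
Step 0: SEND seq=5000 -> in-order
Step 1: SEND seq=7000 -> in-order
Step 3: SEND seq=5192 -> out-of-order
Step 4: SEND seq=5256 -> out-of-order

Answer: yes yes no no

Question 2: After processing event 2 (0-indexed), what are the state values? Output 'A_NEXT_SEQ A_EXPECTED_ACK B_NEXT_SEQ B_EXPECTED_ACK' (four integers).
After event 0: A_seq=5121 A_ack=7000 B_seq=7000 B_ack=5121
After event 1: A_seq=5121 A_ack=7154 B_seq=7154 B_ack=5121
After event 2: A_seq=5192 A_ack=7154 B_seq=7154 B_ack=5121

5192 7154 7154 5121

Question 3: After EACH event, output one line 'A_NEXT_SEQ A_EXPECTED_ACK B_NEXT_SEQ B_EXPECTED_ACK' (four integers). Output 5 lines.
5121 7000 7000 5121
5121 7154 7154 5121
5192 7154 7154 5121
5256 7154 7154 5121
5420 7154 7154 5121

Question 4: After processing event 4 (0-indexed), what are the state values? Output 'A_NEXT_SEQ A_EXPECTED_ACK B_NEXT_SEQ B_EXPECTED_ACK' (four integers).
After event 0: A_seq=5121 A_ack=7000 B_seq=7000 B_ack=5121
After event 1: A_seq=5121 A_ack=7154 B_seq=7154 B_ack=5121
After event 2: A_seq=5192 A_ack=7154 B_seq=7154 B_ack=5121
After event 3: A_seq=5256 A_ack=7154 B_seq=7154 B_ack=5121
After event 4: A_seq=5420 A_ack=7154 B_seq=7154 B_ack=5121

5420 7154 7154 5121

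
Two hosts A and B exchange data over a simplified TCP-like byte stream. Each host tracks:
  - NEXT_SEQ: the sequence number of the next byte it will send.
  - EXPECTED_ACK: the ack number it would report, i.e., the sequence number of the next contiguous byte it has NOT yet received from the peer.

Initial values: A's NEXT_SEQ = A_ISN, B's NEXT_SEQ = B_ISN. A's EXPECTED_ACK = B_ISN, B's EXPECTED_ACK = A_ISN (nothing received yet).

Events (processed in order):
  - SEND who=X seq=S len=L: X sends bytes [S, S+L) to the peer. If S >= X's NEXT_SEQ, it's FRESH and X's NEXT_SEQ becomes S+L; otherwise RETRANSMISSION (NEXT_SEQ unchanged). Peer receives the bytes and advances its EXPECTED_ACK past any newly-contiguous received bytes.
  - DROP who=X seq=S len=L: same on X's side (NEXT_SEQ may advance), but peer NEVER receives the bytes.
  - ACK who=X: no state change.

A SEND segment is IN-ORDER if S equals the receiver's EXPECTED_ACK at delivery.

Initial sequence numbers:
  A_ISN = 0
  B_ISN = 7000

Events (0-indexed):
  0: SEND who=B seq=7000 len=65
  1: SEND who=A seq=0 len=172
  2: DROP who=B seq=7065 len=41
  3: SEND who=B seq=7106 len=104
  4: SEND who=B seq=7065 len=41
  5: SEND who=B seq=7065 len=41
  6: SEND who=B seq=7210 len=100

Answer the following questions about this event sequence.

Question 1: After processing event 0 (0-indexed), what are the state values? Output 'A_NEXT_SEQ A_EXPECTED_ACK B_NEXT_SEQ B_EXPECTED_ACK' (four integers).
After event 0: A_seq=0 A_ack=7065 B_seq=7065 B_ack=0

0 7065 7065 0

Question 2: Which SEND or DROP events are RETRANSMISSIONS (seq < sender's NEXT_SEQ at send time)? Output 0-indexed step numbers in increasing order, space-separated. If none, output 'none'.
Step 0: SEND seq=7000 -> fresh
Step 1: SEND seq=0 -> fresh
Step 2: DROP seq=7065 -> fresh
Step 3: SEND seq=7106 -> fresh
Step 4: SEND seq=7065 -> retransmit
Step 5: SEND seq=7065 -> retransmit
Step 6: SEND seq=7210 -> fresh

Answer: 4 5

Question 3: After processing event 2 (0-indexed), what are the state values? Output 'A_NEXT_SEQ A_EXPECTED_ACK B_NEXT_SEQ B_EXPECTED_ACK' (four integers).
After event 0: A_seq=0 A_ack=7065 B_seq=7065 B_ack=0
After event 1: A_seq=172 A_ack=7065 B_seq=7065 B_ack=172
After event 2: A_seq=172 A_ack=7065 B_seq=7106 B_ack=172

172 7065 7106 172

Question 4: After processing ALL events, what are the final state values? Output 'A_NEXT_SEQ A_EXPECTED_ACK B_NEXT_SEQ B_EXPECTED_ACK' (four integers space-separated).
After event 0: A_seq=0 A_ack=7065 B_seq=7065 B_ack=0
After event 1: A_seq=172 A_ack=7065 B_seq=7065 B_ack=172
After event 2: A_seq=172 A_ack=7065 B_seq=7106 B_ack=172
After event 3: A_seq=172 A_ack=7065 B_seq=7210 B_ack=172
After event 4: A_seq=172 A_ack=7210 B_seq=7210 B_ack=172
After event 5: A_seq=172 A_ack=7210 B_seq=7210 B_ack=172
After event 6: A_seq=172 A_ack=7310 B_seq=7310 B_ack=172

Answer: 172 7310 7310 172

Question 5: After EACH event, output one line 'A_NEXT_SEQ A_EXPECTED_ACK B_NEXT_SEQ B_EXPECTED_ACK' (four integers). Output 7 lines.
0 7065 7065 0
172 7065 7065 172
172 7065 7106 172
172 7065 7210 172
172 7210 7210 172
172 7210 7210 172
172 7310 7310 172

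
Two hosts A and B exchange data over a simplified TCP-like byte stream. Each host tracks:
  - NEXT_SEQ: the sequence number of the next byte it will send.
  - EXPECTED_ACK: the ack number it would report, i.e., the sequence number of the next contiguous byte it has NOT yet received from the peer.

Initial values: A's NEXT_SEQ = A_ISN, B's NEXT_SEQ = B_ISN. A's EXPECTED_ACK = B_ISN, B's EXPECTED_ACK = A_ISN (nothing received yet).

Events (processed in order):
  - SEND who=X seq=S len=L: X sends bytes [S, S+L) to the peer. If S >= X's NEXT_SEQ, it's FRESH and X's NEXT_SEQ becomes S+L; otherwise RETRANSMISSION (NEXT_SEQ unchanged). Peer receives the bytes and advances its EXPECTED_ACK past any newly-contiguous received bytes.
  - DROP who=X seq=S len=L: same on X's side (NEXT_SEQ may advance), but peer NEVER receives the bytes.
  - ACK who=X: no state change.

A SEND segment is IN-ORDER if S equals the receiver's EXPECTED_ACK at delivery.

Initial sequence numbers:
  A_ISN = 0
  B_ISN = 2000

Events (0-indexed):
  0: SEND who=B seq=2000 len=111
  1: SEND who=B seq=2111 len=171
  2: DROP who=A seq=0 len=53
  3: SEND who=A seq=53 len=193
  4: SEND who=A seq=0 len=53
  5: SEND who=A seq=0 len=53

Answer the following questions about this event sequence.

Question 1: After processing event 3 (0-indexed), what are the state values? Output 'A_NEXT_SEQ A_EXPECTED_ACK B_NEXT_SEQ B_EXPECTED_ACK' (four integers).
After event 0: A_seq=0 A_ack=2111 B_seq=2111 B_ack=0
After event 1: A_seq=0 A_ack=2282 B_seq=2282 B_ack=0
After event 2: A_seq=53 A_ack=2282 B_seq=2282 B_ack=0
After event 3: A_seq=246 A_ack=2282 B_seq=2282 B_ack=0

246 2282 2282 0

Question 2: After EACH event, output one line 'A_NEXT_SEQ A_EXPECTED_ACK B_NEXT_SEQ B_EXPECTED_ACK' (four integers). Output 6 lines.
0 2111 2111 0
0 2282 2282 0
53 2282 2282 0
246 2282 2282 0
246 2282 2282 246
246 2282 2282 246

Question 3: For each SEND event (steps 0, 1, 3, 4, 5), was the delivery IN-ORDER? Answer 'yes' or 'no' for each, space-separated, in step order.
Answer: yes yes no yes no

Derivation:
Step 0: SEND seq=2000 -> in-order
Step 1: SEND seq=2111 -> in-order
Step 3: SEND seq=53 -> out-of-order
Step 4: SEND seq=0 -> in-order
Step 5: SEND seq=0 -> out-of-order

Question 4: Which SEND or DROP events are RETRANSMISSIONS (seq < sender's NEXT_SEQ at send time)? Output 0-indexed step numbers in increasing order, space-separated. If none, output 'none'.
Answer: 4 5

Derivation:
Step 0: SEND seq=2000 -> fresh
Step 1: SEND seq=2111 -> fresh
Step 2: DROP seq=0 -> fresh
Step 3: SEND seq=53 -> fresh
Step 4: SEND seq=0 -> retransmit
Step 5: SEND seq=0 -> retransmit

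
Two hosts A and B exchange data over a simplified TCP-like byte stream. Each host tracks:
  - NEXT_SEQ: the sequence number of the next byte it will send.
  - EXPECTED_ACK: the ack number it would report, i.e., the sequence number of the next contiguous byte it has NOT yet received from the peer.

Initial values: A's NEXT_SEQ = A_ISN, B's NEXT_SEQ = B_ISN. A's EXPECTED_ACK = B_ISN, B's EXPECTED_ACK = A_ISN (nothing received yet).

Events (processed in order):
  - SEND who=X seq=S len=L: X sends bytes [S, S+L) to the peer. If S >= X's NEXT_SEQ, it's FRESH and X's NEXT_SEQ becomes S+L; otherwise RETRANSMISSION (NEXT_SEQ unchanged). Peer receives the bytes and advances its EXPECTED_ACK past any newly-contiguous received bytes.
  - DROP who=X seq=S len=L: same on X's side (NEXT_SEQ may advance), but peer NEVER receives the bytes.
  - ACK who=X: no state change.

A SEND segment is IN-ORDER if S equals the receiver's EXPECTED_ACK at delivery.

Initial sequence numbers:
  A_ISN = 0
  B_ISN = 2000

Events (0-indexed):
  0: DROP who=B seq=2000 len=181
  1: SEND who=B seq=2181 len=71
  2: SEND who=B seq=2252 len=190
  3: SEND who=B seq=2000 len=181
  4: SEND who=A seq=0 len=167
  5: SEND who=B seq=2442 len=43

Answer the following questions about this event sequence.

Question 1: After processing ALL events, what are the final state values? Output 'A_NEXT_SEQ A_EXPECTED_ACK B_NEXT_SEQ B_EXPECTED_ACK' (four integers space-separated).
Answer: 167 2485 2485 167

Derivation:
After event 0: A_seq=0 A_ack=2000 B_seq=2181 B_ack=0
After event 1: A_seq=0 A_ack=2000 B_seq=2252 B_ack=0
After event 2: A_seq=0 A_ack=2000 B_seq=2442 B_ack=0
After event 3: A_seq=0 A_ack=2442 B_seq=2442 B_ack=0
After event 4: A_seq=167 A_ack=2442 B_seq=2442 B_ack=167
After event 5: A_seq=167 A_ack=2485 B_seq=2485 B_ack=167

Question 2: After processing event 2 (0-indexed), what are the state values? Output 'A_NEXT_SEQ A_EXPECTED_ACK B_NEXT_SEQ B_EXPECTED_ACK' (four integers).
After event 0: A_seq=0 A_ack=2000 B_seq=2181 B_ack=0
After event 1: A_seq=0 A_ack=2000 B_seq=2252 B_ack=0
After event 2: A_seq=0 A_ack=2000 B_seq=2442 B_ack=0

0 2000 2442 0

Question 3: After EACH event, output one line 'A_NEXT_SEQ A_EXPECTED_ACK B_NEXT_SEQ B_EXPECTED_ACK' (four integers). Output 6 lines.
0 2000 2181 0
0 2000 2252 0
0 2000 2442 0
0 2442 2442 0
167 2442 2442 167
167 2485 2485 167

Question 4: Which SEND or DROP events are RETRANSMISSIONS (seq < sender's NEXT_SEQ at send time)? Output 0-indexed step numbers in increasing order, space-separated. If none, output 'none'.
Step 0: DROP seq=2000 -> fresh
Step 1: SEND seq=2181 -> fresh
Step 2: SEND seq=2252 -> fresh
Step 3: SEND seq=2000 -> retransmit
Step 4: SEND seq=0 -> fresh
Step 5: SEND seq=2442 -> fresh

Answer: 3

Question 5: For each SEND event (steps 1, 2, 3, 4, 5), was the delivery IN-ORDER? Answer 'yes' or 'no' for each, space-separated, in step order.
Step 1: SEND seq=2181 -> out-of-order
Step 2: SEND seq=2252 -> out-of-order
Step 3: SEND seq=2000 -> in-order
Step 4: SEND seq=0 -> in-order
Step 5: SEND seq=2442 -> in-order

Answer: no no yes yes yes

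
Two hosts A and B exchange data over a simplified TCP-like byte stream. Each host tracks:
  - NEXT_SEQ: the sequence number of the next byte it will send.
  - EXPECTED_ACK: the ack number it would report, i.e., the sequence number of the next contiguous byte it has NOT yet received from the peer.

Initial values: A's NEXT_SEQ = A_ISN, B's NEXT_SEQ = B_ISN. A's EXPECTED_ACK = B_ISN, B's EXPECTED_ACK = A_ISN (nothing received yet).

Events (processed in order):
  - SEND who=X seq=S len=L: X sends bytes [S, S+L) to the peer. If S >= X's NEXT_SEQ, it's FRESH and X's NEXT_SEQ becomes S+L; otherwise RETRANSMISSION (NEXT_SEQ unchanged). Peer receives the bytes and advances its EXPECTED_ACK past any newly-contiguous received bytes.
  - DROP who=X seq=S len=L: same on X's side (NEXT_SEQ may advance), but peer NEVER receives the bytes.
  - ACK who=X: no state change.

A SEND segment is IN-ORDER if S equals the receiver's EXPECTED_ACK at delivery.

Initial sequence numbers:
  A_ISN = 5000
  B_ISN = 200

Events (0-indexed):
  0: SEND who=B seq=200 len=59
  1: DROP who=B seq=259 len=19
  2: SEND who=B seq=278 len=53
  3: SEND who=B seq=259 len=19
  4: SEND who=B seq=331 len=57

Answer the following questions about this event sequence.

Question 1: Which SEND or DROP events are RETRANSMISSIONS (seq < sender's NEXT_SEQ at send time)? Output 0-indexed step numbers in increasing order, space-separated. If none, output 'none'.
Step 0: SEND seq=200 -> fresh
Step 1: DROP seq=259 -> fresh
Step 2: SEND seq=278 -> fresh
Step 3: SEND seq=259 -> retransmit
Step 4: SEND seq=331 -> fresh

Answer: 3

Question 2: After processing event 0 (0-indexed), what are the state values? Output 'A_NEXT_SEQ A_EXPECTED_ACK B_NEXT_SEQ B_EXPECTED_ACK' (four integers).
After event 0: A_seq=5000 A_ack=259 B_seq=259 B_ack=5000

5000 259 259 5000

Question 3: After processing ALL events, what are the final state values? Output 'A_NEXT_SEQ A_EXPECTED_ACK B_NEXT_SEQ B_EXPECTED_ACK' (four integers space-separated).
Answer: 5000 388 388 5000

Derivation:
After event 0: A_seq=5000 A_ack=259 B_seq=259 B_ack=5000
After event 1: A_seq=5000 A_ack=259 B_seq=278 B_ack=5000
After event 2: A_seq=5000 A_ack=259 B_seq=331 B_ack=5000
After event 3: A_seq=5000 A_ack=331 B_seq=331 B_ack=5000
After event 4: A_seq=5000 A_ack=388 B_seq=388 B_ack=5000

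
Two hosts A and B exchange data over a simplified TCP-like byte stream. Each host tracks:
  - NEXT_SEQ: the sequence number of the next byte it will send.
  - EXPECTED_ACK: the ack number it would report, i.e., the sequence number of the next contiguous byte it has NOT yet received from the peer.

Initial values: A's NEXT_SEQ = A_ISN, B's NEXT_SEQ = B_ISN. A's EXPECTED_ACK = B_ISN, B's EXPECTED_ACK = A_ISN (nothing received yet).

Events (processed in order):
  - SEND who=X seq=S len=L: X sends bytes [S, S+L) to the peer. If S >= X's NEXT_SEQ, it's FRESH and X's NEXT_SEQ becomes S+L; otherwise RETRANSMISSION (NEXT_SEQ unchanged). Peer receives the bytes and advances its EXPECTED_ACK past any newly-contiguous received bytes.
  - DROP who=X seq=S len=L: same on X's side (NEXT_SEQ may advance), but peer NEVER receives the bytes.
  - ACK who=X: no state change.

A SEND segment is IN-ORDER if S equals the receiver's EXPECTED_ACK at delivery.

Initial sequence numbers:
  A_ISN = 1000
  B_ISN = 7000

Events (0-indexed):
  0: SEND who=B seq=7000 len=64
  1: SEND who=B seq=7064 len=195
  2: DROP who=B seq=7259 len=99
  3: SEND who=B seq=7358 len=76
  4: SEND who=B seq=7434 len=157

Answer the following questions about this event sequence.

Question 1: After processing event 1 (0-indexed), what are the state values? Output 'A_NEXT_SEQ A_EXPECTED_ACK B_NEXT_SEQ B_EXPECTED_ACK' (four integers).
After event 0: A_seq=1000 A_ack=7064 B_seq=7064 B_ack=1000
After event 1: A_seq=1000 A_ack=7259 B_seq=7259 B_ack=1000

1000 7259 7259 1000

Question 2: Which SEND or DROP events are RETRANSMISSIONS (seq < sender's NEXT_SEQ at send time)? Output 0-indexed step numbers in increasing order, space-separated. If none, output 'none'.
Answer: none

Derivation:
Step 0: SEND seq=7000 -> fresh
Step 1: SEND seq=7064 -> fresh
Step 2: DROP seq=7259 -> fresh
Step 3: SEND seq=7358 -> fresh
Step 4: SEND seq=7434 -> fresh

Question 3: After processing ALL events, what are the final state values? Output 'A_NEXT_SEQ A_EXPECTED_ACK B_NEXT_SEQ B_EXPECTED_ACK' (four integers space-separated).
After event 0: A_seq=1000 A_ack=7064 B_seq=7064 B_ack=1000
After event 1: A_seq=1000 A_ack=7259 B_seq=7259 B_ack=1000
After event 2: A_seq=1000 A_ack=7259 B_seq=7358 B_ack=1000
After event 3: A_seq=1000 A_ack=7259 B_seq=7434 B_ack=1000
After event 4: A_seq=1000 A_ack=7259 B_seq=7591 B_ack=1000

Answer: 1000 7259 7591 1000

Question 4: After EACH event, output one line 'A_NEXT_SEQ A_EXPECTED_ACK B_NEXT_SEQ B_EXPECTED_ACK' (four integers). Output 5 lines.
1000 7064 7064 1000
1000 7259 7259 1000
1000 7259 7358 1000
1000 7259 7434 1000
1000 7259 7591 1000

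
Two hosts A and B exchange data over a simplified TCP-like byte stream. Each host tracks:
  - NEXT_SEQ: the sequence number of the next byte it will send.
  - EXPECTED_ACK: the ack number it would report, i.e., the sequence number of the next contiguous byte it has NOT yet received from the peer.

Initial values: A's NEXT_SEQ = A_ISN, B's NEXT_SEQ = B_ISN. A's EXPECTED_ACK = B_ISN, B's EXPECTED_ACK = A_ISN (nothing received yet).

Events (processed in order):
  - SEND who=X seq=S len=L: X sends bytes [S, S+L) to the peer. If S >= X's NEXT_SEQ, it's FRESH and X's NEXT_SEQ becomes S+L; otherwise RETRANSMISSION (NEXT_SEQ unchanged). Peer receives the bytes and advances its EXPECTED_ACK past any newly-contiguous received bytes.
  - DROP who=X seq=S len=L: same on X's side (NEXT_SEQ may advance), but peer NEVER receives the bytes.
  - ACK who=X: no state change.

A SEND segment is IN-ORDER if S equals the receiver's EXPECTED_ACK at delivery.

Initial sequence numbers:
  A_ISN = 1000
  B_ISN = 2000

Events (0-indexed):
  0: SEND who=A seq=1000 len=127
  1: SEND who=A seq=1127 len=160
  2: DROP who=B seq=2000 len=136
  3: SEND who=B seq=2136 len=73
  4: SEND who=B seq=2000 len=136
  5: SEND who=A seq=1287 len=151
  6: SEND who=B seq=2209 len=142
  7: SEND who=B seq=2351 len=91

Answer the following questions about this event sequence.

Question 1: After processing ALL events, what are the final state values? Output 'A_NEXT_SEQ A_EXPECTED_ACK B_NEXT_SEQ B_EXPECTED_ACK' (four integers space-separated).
After event 0: A_seq=1127 A_ack=2000 B_seq=2000 B_ack=1127
After event 1: A_seq=1287 A_ack=2000 B_seq=2000 B_ack=1287
After event 2: A_seq=1287 A_ack=2000 B_seq=2136 B_ack=1287
After event 3: A_seq=1287 A_ack=2000 B_seq=2209 B_ack=1287
After event 4: A_seq=1287 A_ack=2209 B_seq=2209 B_ack=1287
After event 5: A_seq=1438 A_ack=2209 B_seq=2209 B_ack=1438
After event 6: A_seq=1438 A_ack=2351 B_seq=2351 B_ack=1438
After event 7: A_seq=1438 A_ack=2442 B_seq=2442 B_ack=1438

Answer: 1438 2442 2442 1438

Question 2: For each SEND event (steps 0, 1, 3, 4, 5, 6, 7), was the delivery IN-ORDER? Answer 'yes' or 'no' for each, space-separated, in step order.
Step 0: SEND seq=1000 -> in-order
Step 1: SEND seq=1127 -> in-order
Step 3: SEND seq=2136 -> out-of-order
Step 4: SEND seq=2000 -> in-order
Step 5: SEND seq=1287 -> in-order
Step 6: SEND seq=2209 -> in-order
Step 7: SEND seq=2351 -> in-order

Answer: yes yes no yes yes yes yes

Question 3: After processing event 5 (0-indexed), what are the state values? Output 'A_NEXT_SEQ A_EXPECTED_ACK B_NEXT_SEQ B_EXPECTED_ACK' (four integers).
After event 0: A_seq=1127 A_ack=2000 B_seq=2000 B_ack=1127
After event 1: A_seq=1287 A_ack=2000 B_seq=2000 B_ack=1287
After event 2: A_seq=1287 A_ack=2000 B_seq=2136 B_ack=1287
After event 3: A_seq=1287 A_ack=2000 B_seq=2209 B_ack=1287
After event 4: A_seq=1287 A_ack=2209 B_seq=2209 B_ack=1287
After event 5: A_seq=1438 A_ack=2209 B_seq=2209 B_ack=1438

1438 2209 2209 1438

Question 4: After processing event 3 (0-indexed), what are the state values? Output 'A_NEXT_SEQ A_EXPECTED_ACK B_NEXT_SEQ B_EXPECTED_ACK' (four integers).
After event 0: A_seq=1127 A_ack=2000 B_seq=2000 B_ack=1127
After event 1: A_seq=1287 A_ack=2000 B_seq=2000 B_ack=1287
After event 2: A_seq=1287 A_ack=2000 B_seq=2136 B_ack=1287
After event 3: A_seq=1287 A_ack=2000 B_seq=2209 B_ack=1287

1287 2000 2209 1287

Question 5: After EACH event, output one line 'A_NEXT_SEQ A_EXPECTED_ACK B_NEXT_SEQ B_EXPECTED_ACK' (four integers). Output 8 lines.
1127 2000 2000 1127
1287 2000 2000 1287
1287 2000 2136 1287
1287 2000 2209 1287
1287 2209 2209 1287
1438 2209 2209 1438
1438 2351 2351 1438
1438 2442 2442 1438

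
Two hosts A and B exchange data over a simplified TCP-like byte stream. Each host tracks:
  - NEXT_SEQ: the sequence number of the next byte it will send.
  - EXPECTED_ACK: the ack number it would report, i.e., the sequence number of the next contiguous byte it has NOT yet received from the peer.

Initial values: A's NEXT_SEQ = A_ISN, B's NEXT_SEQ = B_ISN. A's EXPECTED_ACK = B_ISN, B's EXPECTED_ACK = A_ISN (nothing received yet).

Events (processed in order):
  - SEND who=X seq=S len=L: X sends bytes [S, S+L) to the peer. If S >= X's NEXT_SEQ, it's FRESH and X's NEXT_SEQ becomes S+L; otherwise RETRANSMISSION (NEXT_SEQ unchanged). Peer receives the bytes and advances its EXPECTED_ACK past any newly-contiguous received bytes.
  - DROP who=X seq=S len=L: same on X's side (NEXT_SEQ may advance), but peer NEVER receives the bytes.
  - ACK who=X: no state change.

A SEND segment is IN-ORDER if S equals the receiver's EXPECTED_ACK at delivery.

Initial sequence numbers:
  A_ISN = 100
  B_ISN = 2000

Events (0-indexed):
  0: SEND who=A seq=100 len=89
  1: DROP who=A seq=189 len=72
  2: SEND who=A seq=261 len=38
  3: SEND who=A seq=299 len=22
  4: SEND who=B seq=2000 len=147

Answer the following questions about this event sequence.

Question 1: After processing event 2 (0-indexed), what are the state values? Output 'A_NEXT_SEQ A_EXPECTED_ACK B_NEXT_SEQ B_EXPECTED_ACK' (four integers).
After event 0: A_seq=189 A_ack=2000 B_seq=2000 B_ack=189
After event 1: A_seq=261 A_ack=2000 B_seq=2000 B_ack=189
After event 2: A_seq=299 A_ack=2000 B_seq=2000 B_ack=189

299 2000 2000 189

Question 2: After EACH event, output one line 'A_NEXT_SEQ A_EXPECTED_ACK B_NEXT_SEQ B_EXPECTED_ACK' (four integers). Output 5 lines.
189 2000 2000 189
261 2000 2000 189
299 2000 2000 189
321 2000 2000 189
321 2147 2147 189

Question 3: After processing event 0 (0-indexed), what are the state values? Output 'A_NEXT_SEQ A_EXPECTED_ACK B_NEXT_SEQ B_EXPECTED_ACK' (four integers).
After event 0: A_seq=189 A_ack=2000 B_seq=2000 B_ack=189

189 2000 2000 189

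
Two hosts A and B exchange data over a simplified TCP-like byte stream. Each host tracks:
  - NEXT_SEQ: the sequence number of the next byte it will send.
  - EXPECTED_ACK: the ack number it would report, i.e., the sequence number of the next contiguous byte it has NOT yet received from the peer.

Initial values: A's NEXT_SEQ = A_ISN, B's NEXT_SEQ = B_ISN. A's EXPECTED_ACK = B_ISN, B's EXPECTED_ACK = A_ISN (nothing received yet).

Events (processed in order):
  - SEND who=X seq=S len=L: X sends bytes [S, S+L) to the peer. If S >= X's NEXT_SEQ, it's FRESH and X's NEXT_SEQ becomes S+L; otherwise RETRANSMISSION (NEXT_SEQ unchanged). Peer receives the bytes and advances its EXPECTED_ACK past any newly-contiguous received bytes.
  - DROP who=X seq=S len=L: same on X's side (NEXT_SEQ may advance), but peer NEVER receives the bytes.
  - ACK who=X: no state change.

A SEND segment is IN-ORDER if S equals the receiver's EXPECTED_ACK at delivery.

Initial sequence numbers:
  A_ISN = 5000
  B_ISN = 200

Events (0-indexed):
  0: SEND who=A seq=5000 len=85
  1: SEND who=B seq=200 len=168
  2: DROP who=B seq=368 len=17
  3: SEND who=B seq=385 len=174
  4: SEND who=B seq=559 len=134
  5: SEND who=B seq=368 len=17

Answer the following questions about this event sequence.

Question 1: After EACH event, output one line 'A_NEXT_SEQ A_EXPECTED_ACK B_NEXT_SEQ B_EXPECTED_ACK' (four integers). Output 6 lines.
5085 200 200 5085
5085 368 368 5085
5085 368 385 5085
5085 368 559 5085
5085 368 693 5085
5085 693 693 5085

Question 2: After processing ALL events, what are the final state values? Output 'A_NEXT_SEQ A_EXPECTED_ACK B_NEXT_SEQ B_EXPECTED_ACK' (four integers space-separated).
After event 0: A_seq=5085 A_ack=200 B_seq=200 B_ack=5085
After event 1: A_seq=5085 A_ack=368 B_seq=368 B_ack=5085
After event 2: A_seq=5085 A_ack=368 B_seq=385 B_ack=5085
After event 3: A_seq=5085 A_ack=368 B_seq=559 B_ack=5085
After event 4: A_seq=5085 A_ack=368 B_seq=693 B_ack=5085
After event 5: A_seq=5085 A_ack=693 B_seq=693 B_ack=5085

Answer: 5085 693 693 5085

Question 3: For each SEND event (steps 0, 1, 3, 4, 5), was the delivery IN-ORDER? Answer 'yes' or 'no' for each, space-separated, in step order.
Answer: yes yes no no yes

Derivation:
Step 0: SEND seq=5000 -> in-order
Step 1: SEND seq=200 -> in-order
Step 3: SEND seq=385 -> out-of-order
Step 4: SEND seq=559 -> out-of-order
Step 5: SEND seq=368 -> in-order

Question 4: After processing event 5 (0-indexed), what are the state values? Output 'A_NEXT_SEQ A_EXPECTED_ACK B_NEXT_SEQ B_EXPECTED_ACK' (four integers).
After event 0: A_seq=5085 A_ack=200 B_seq=200 B_ack=5085
After event 1: A_seq=5085 A_ack=368 B_seq=368 B_ack=5085
After event 2: A_seq=5085 A_ack=368 B_seq=385 B_ack=5085
After event 3: A_seq=5085 A_ack=368 B_seq=559 B_ack=5085
After event 4: A_seq=5085 A_ack=368 B_seq=693 B_ack=5085
After event 5: A_seq=5085 A_ack=693 B_seq=693 B_ack=5085

5085 693 693 5085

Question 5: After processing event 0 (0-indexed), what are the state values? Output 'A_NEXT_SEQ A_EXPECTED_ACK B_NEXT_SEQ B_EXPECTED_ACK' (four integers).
After event 0: A_seq=5085 A_ack=200 B_seq=200 B_ack=5085

5085 200 200 5085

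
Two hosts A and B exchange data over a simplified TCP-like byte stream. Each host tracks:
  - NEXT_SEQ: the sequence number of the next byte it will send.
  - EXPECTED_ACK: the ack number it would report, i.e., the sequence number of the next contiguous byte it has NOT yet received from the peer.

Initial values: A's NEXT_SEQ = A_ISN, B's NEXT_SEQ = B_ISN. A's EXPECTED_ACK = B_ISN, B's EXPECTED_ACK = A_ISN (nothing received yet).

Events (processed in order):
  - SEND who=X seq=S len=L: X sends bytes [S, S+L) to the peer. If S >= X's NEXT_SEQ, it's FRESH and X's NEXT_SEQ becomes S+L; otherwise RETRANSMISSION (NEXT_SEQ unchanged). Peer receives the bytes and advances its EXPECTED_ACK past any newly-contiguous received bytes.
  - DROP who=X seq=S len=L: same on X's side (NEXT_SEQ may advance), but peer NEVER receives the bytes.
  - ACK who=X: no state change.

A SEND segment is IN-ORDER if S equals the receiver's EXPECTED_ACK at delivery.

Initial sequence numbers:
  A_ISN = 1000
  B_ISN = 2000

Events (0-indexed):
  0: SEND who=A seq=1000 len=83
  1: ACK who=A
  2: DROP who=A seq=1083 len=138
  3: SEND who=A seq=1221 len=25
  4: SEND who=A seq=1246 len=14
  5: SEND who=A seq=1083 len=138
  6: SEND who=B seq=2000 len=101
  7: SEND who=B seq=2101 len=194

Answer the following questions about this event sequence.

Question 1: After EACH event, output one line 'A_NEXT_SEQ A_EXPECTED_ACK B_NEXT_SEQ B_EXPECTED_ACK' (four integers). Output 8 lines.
1083 2000 2000 1083
1083 2000 2000 1083
1221 2000 2000 1083
1246 2000 2000 1083
1260 2000 2000 1083
1260 2000 2000 1260
1260 2101 2101 1260
1260 2295 2295 1260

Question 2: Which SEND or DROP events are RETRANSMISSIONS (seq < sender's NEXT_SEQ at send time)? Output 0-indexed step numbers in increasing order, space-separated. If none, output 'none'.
Step 0: SEND seq=1000 -> fresh
Step 2: DROP seq=1083 -> fresh
Step 3: SEND seq=1221 -> fresh
Step 4: SEND seq=1246 -> fresh
Step 5: SEND seq=1083 -> retransmit
Step 6: SEND seq=2000 -> fresh
Step 7: SEND seq=2101 -> fresh

Answer: 5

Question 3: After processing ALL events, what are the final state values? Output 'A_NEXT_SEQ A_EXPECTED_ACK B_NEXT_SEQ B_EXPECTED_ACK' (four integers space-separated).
After event 0: A_seq=1083 A_ack=2000 B_seq=2000 B_ack=1083
After event 1: A_seq=1083 A_ack=2000 B_seq=2000 B_ack=1083
After event 2: A_seq=1221 A_ack=2000 B_seq=2000 B_ack=1083
After event 3: A_seq=1246 A_ack=2000 B_seq=2000 B_ack=1083
After event 4: A_seq=1260 A_ack=2000 B_seq=2000 B_ack=1083
After event 5: A_seq=1260 A_ack=2000 B_seq=2000 B_ack=1260
After event 6: A_seq=1260 A_ack=2101 B_seq=2101 B_ack=1260
After event 7: A_seq=1260 A_ack=2295 B_seq=2295 B_ack=1260

Answer: 1260 2295 2295 1260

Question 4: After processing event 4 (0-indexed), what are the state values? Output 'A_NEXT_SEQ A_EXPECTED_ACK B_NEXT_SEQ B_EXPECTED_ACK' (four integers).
After event 0: A_seq=1083 A_ack=2000 B_seq=2000 B_ack=1083
After event 1: A_seq=1083 A_ack=2000 B_seq=2000 B_ack=1083
After event 2: A_seq=1221 A_ack=2000 B_seq=2000 B_ack=1083
After event 3: A_seq=1246 A_ack=2000 B_seq=2000 B_ack=1083
After event 4: A_seq=1260 A_ack=2000 B_seq=2000 B_ack=1083

1260 2000 2000 1083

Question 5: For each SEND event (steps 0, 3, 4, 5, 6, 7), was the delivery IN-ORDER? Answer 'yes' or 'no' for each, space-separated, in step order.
Step 0: SEND seq=1000 -> in-order
Step 3: SEND seq=1221 -> out-of-order
Step 4: SEND seq=1246 -> out-of-order
Step 5: SEND seq=1083 -> in-order
Step 6: SEND seq=2000 -> in-order
Step 7: SEND seq=2101 -> in-order

Answer: yes no no yes yes yes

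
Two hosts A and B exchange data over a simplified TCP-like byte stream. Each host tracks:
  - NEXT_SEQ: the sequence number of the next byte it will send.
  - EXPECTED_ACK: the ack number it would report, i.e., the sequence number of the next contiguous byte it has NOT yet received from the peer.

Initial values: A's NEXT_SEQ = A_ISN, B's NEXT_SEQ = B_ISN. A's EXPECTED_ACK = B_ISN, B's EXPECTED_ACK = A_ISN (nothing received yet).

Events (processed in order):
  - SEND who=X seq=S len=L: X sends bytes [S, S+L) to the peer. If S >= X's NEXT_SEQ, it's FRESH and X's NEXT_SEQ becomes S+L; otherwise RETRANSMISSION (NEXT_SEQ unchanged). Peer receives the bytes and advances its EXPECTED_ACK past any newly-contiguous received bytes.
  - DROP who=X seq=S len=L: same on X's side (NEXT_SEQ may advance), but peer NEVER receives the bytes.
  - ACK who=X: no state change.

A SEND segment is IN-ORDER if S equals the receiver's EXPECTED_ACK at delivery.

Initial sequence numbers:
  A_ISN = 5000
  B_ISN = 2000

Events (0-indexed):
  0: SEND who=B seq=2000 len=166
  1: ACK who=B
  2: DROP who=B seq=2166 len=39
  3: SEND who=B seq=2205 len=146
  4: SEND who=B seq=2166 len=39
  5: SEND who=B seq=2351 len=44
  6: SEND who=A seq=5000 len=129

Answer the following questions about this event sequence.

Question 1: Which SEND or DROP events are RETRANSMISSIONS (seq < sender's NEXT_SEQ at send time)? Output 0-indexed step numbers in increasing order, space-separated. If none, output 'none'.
Step 0: SEND seq=2000 -> fresh
Step 2: DROP seq=2166 -> fresh
Step 3: SEND seq=2205 -> fresh
Step 4: SEND seq=2166 -> retransmit
Step 5: SEND seq=2351 -> fresh
Step 6: SEND seq=5000 -> fresh

Answer: 4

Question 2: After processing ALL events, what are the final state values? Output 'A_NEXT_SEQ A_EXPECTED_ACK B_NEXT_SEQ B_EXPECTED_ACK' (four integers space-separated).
After event 0: A_seq=5000 A_ack=2166 B_seq=2166 B_ack=5000
After event 1: A_seq=5000 A_ack=2166 B_seq=2166 B_ack=5000
After event 2: A_seq=5000 A_ack=2166 B_seq=2205 B_ack=5000
After event 3: A_seq=5000 A_ack=2166 B_seq=2351 B_ack=5000
After event 4: A_seq=5000 A_ack=2351 B_seq=2351 B_ack=5000
After event 5: A_seq=5000 A_ack=2395 B_seq=2395 B_ack=5000
After event 6: A_seq=5129 A_ack=2395 B_seq=2395 B_ack=5129

Answer: 5129 2395 2395 5129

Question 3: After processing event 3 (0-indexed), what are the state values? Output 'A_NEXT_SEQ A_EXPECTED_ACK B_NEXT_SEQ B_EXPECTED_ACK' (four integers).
After event 0: A_seq=5000 A_ack=2166 B_seq=2166 B_ack=5000
After event 1: A_seq=5000 A_ack=2166 B_seq=2166 B_ack=5000
After event 2: A_seq=5000 A_ack=2166 B_seq=2205 B_ack=5000
After event 3: A_seq=5000 A_ack=2166 B_seq=2351 B_ack=5000

5000 2166 2351 5000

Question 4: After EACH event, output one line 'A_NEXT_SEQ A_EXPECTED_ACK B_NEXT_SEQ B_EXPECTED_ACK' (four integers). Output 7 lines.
5000 2166 2166 5000
5000 2166 2166 5000
5000 2166 2205 5000
5000 2166 2351 5000
5000 2351 2351 5000
5000 2395 2395 5000
5129 2395 2395 5129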